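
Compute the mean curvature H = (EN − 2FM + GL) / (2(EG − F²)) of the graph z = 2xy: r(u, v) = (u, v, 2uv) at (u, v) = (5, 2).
H = -80*sqrt(13)/4563

With E = 4*v^2 + 1, F = 4*u*v, G = 4*u^2 + 1, L = 0, M = 2/sqrt(4*u^2 + 4*v^2 + 1), N = 0, assemble
  H = (EN − 2FM + GL) / (2(EG − F²)) = -8*u*v/(4*u^2 + 4*v^2 + 1)^(3/2).
At (u, v) = (5, 2): H = -80*sqrt(13)/4563.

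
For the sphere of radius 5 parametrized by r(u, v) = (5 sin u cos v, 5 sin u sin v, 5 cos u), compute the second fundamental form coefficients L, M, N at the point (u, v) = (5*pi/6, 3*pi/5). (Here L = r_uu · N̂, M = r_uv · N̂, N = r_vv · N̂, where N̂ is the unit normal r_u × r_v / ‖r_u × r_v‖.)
L = -5;  M = 0;  N = -5/4

Compute the unit normal N̂(u, v) = (sin(u)^2*cos(v)/Abs(sin(u)), sin(u)^2*sin(v)/Abs(sin(u)), sin(2*u)/(2*Abs(sin(u)))), and the second partials r_uu, r_uv, r_vv. Take dot products:
  L(u, v) = r_uu · N̂ = -5*sin(u)/Abs(sin(u)),
  M(u, v) = r_uv · N̂ = 0,
  N(u, v) = r_vv · N̂ = -5*sin(u)^3/Abs(sin(u)).
Evaluating at (u, v) = (5*pi/6, 3*pi/5):
  L = -5, M = 0, N = -5/4.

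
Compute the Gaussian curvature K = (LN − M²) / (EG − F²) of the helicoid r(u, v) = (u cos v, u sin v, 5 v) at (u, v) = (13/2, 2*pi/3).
K = -400/72361

Coefficients of the first fundamental form: E = 1, F = 0, G = u^2 + 25.
Coefficients of the second fundamental form: L = 0, M = -5/sqrt(u^2 + 25), N = 0.
Assemble K = (LN − M²)/(EG − F²) = -25/(u^2 + 25)^2. At (u, v) = (13/2, 2*pi/3): K = -400/72361.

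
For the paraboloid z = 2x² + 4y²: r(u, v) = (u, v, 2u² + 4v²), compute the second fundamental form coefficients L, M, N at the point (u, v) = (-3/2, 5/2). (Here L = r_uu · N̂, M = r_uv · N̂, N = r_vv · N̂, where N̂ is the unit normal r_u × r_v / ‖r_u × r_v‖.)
L = 4*sqrt(437)/437;  M = 0;  N = 8*sqrt(437)/437

Compute the unit normal N̂(u, v) = (-4*u/sqrt(16*u^2 + 64*v^2 + 1), -8*v/sqrt(16*u^2 + 64*v^2 + 1), 1/sqrt(16*u^2 + 64*v^2 + 1)), and the second partials r_uu, r_uv, r_vv. Take dot products:
  L(u, v) = r_uu · N̂ = 4/sqrt(16*u^2 + 64*v^2 + 1),
  M(u, v) = r_uv · N̂ = 0,
  N(u, v) = r_vv · N̂ = 8/sqrt(16*u^2 + 64*v^2 + 1).
Evaluating at (u, v) = (-3/2, 5/2):
  L = 4*sqrt(437)/437, M = 0, N = 8*sqrt(437)/437.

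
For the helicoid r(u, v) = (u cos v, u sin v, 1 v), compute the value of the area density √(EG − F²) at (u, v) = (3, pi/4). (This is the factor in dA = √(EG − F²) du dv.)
√(EG − F²)|_{(3, pi/4)} = sqrt(10)

E = 1, F = 0, G = u^2 + 1, so EG − F² = u^2 + 1. Taking the positive square root: √(EG − F²) = sqrt(u^2 + 1). At (u, v) = (3, pi/4): sqrt(10).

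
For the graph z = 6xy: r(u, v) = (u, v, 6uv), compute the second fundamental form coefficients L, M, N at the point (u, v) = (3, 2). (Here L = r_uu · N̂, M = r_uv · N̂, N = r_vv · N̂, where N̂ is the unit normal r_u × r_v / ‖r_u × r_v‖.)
L = 0;  M = 6*sqrt(469)/469;  N = 0

Compute the unit normal N̂(u, v) = (-6*v/sqrt(36*u^2 + 36*v^2 + 1), -6*u/sqrt(36*u^2 + 36*v^2 + 1), 1/sqrt(36*u^2 + 36*v^2 + 1)), and the second partials r_uu, r_uv, r_vv. Take dot products:
  L(u, v) = r_uu · N̂ = 0,
  M(u, v) = r_uv · N̂ = 6/sqrt(36*u^2 + 36*v^2 + 1),
  N(u, v) = r_vv · N̂ = 0.
Evaluating at (u, v) = (3, 2):
  L = 0, M = 6*sqrt(469)/469, N = 0.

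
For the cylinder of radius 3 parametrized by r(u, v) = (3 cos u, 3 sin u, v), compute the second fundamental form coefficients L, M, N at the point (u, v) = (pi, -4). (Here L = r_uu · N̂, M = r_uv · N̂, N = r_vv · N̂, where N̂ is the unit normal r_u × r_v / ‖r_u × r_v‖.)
L = -3;  M = 0;  N = 0

Compute the unit normal N̂(u, v) = (cos(u), sin(u), 0), and the second partials r_uu, r_uv, r_vv. Take dot products:
  L(u, v) = r_uu · N̂ = -3,
  M(u, v) = r_uv · N̂ = 0,
  N(u, v) = r_vv · N̂ = 0.
Evaluating at (u, v) = (pi, -4):
  L = -3, M = 0, N = 0.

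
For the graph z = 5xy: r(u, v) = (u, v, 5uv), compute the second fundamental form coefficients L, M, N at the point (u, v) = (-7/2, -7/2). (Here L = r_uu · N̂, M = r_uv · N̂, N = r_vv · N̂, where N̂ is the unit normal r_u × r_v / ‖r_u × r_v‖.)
L = 0;  M = 5*sqrt(2454)/1227;  N = 0

Compute the unit normal N̂(u, v) = (-5*v/sqrt(25*u^2 + 25*v^2 + 1), -5*u/sqrt(25*u^2 + 25*v^2 + 1), 1/sqrt(25*u^2 + 25*v^2 + 1)), and the second partials r_uu, r_uv, r_vv. Take dot products:
  L(u, v) = r_uu · N̂ = 0,
  M(u, v) = r_uv · N̂ = 5/sqrt(25*u^2 + 25*v^2 + 1),
  N(u, v) = r_vv · N̂ = 0.
Evaluating at (u, v) = (-7/2, -7/2):
  L = 0, M = 5*sqrt(2454)/1227, N = 0.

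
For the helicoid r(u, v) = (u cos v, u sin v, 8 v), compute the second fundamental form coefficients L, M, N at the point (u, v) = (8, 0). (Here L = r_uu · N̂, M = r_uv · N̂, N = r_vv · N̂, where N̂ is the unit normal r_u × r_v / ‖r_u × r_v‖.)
L = 0;  M = -sqrt(2)/2;  N = 0

Compute the unit normal N̂(u, v) = (8*sin(v)/sqrt(u^2 + 64), -8*cos(v)/sqrt(u^2 + 64), u/sqrt(u^2 + 64)), and the second partials r_uu, r_uv, r_vv. Take dot products:
  L(u, v) = r_uu · N̂ = 0,
  M(u, v) = r_uv · N̂ = -8/sqrt(u^2 + 64),
  N(u, v) = r_vv · N̂ = 0.
Evaluating at (u, v) = (8, 0):
  L = 0, M = -sqrt(2)/2, N = 0.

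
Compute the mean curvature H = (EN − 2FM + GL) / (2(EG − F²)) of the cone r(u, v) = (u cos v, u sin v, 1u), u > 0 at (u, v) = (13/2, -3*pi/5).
H = sqrt(2)/26

With E = 2, F = 0, G = u^2, L = 0, M = 0, N = sqrt(2)*u^2/(2*Abs(u)), assemble
  H = (EN − 2FM + GL) / (2(EG − F²)) = sqrt(2)/(4*Abs(u)).
At (u, v) = (13/2, -3*pi/5): H = sqrt(2)/26.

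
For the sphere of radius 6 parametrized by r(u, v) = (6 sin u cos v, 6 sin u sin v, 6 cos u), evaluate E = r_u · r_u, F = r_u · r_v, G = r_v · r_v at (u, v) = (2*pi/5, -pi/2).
E = 36;  F = 0;  G = 9*sqrt(5)/2 + 45/2

Partials: r_u = (6*cos(u)*cos(v), 6*sin(v)*cos(u), -6*sin(u)), r_v = (-6*sin(u)*sin(v), 6*sin(u)*cos(v), 0). As functions of (u, v):
  E = r_u · r_u = 36,
  F = r_u · r_v = 0,
  G = r_v · r_v = 36*sin(u)^2.
Evaluating at (u, v) = (2*pi/5, -pi/2): E = 36, F = 0, G = 9*sqrt(5)/2 + 45/2.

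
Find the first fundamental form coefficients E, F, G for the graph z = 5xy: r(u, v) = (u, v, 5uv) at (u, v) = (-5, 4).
E = 401;  F = -500;  G = 626

Partials: r_u = (1, 0, 5*v), r_v = (0, 1, 5*u). As functions of (u, v):
  E = r_u · r_u = 25*v^2 + 1,
  F = r_u · r_v = 25*u*v,
  G = r_v · r_v = 25*u^2 + 1.
Evaluating at (u, v) = (-5, 4): E = 401, F = -500, G = 626.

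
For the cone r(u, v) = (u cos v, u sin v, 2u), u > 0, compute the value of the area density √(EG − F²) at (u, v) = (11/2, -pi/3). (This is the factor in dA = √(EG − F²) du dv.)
√(EG − F²)|_{(11/2, -pi/3)} = 11*sqrt(5)/2

E = 5, F = 0, G = u^2, so EG − F² = 5*u^2. Taking the positive square root: √(EG − F²) = sqrt(5)*Abs(u). At (u, v) = (11/2, -pi/3): 11*sqrt(5)/2.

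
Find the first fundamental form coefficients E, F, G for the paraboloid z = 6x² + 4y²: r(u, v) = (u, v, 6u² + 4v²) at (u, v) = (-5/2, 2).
E = 901;  F = -480;  G = 257

Partials: r_u = (1, 0, 12*u), r_v = (0, 1, 8*v). As functions of (u, v):
  E = r_u · r_u = 144*u^2 + 1,
  F = r_u · r_v = 96*u*v,
  G = r_v · r_v = 64*v^2 + 1.
Evaluating at (u, v) = (-5/2, 2): E = 901, F = -480, G = 257.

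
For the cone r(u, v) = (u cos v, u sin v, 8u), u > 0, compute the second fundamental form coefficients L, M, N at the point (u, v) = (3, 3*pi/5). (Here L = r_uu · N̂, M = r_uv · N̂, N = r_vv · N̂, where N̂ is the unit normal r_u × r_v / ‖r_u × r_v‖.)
L = 0;  M = 0;  N = 24*sqrt(65)/65

Compute the unit normal N̂(u, v) = (-8*sqrt(65)*u*cos(v)/(65*Abs(u)), -8*sqrt(65)*u*sin(v)/(65*Abs(u)), sqrt(65)*u/(65*Abs(u))), and the second partials r_uu, r_uv, r_vv. Take dot products:
  L(u, v) = r_uu · N̂ = 0,
  M(u, v) = r_uv · N̂ = 0,
  N(u, v) = r_vv · N̂ = 8*sqrt(65)*u^2/(65*Abs(u)).
Evaluating at (u, v) = (3, 3*pi/5):
  L = 0, M = 0, N = 24*sqrt(65)/65.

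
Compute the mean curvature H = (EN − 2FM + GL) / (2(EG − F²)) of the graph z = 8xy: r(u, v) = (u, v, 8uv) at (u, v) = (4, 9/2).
H = -9216*sqrt(2321)/5387041

With E = 64*v^2 + 1, F = 64*u*v, G = 64*u^2 + 1, L = 0, M = 8/sqrt(64*u^2 + 64*v^2 + 1), N = 0, assemble
  H = (EN − 2FM + GL) / (2(EG − F²)) = -512*u*v/(64*u^2 + 64*v^2 + 1)^(3/2).
At (u, v) = (4, 9/2): H = -9216*sqrt(2321)/5387041.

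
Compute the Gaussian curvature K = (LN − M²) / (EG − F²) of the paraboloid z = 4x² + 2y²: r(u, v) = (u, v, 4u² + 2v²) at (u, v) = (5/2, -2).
K = 32/216225

Coefficients of the first fundamental form: E = 64*u^2 + 1, F = 32*u*v, G = 16*v^2 + 1.
Coefficients of the second fundamental form: L = 8/sqrt(64*u^2 + 16*v^2 + 1), M = 0, N = 4/sqrt(64*u^2 + 16*v^2 + 1).
Assemble K = (LN − M²)/(EG − F²) = 32/(4096*u^4 + 2048*u^2*v^2 + 128*u^2 + 256*v^4 + 32*v^2 + 1). At (u, v) = (5/2, -2): K = 32/216225.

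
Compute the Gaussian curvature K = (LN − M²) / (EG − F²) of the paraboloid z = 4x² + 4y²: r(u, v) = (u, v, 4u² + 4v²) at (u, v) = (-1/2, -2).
K = 64/74529

Coefficients of the first fundamental form: E = 64*u^2 + 1, F = 64*u*v, G = 64*v^2 + 1.
Coefficients of the second fundamental form: L = 8/sqrt(64*u^2 + 64*v^2 + 1), M = 0, N = 8/sqrt(64*u^2 + 64*v^2 + 1).
Assemble K = (LN − M²)/(EG − F²) = 64/(4096*u^4 + 8192*u^2*v^2 + 128*u^2 + 4096*v^4 + 128*v^2 + 1). At (u, v) = (-1/2, -2): K = 64/74529.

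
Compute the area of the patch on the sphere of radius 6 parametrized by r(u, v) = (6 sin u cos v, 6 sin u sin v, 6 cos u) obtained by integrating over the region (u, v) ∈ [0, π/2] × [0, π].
Area = 36*pi

Area = ∫∫ √(EG − F²) du dv with √(EG − F²) = 36*Abs(sin(u)). Integrating over [0, π/2] × [0, π] gives 36*pi.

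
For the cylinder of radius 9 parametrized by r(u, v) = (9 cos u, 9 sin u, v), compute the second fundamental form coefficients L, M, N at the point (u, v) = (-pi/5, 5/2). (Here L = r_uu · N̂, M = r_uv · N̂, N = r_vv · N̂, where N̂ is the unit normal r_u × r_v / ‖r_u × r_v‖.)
L = -9;  M = 0;  N = 0

Compute the unit normal N̂(u, v) = (cos(u), sin(u), 0), and the second partials r_uu, r_uv, r_vv. Take dot products:
  L(u, v) = r_uu · N̂ = -9,
  M(u, v) = r_uv · N̂ = 0,
  N(u, v) = r_vv · N̂ = 0.
Evaluating at (u, v) = (-pi/5, 5/2):
  L = -9, M = 0, N = 0.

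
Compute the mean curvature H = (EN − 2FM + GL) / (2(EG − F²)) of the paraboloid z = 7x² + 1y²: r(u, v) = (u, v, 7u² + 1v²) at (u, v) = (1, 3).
H = 456*sqrt(233)/54289

With E = 196*u^2 + 1, F = 28*u*v, G = 4*v^2 + 1, L = 14/sqrt(196*u^2 + 4*v^2 + 1), M = 0, N = 2/sqrt(196*u^2 + 4*v^2 + 1), assemble
  H = (EN − 2FM + GL) / (2(EG − F²)) = 4*(49*u^2 + 7*v^2 + 2)/(196*u^2 + 4*v^2 + 1)^(3/2).
At (u, v) = (1, 3): H = 456*sqrt(233)/54289.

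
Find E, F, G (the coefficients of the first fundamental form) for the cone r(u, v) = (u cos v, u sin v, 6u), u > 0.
E = 37;  F = 0;  G = u^2

Compute partials: r_u = (cos(v), sin(v), 6), r_v = (-u*sin(v), u*cos(v), 0). Then
  E = r_u · r_u = 37,
  F = r_u · r_v = 0,
  G = r_v · r_v = u^2.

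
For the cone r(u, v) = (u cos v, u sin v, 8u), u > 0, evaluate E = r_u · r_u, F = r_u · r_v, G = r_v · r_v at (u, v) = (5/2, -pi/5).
E = 65;  F = 0;  G = 25/4

Partials: r_u = (cos(v), sin(v), 8), r_v = (-u*sin(v), u*cos(v), 0). As functions of (u, v):
  E = r_u · r_u = 65,
  F = r_u · r_v = 0,
  G = r_v · r_v = u^2.
Evaluating at (u, v) = (5/2, -pi/5): E = 65, F = 0, G = 25/4.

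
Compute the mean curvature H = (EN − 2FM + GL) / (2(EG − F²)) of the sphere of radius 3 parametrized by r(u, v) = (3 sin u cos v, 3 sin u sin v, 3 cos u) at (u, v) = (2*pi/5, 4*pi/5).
H = -1/3

With E = 9, F = 0, G = 9*sin(u)^2, L = -3*sin(u)/Abs(sin(u)), M = 0, N = -3*sin(u)^3/Abs(sin(u)), assemble
  H = (EN − 2FM + GL) / (2(EG − F²)) = -sin(u)/(3*Abs(sin(u))).
At (u, v) = (2*pi/5, 4*pi/5): H = -1/3.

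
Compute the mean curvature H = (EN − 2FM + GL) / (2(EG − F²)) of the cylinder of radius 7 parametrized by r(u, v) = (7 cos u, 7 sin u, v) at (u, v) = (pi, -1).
H = -1/14

With E = 49, F = 0, G = 1, L = -7, M = 0, N = 0, assemble
  H = (EN − 2FM + GL) / (2(EG − F²)) = -1/14.
At (u, v) = (pi, -1): H = -1/14.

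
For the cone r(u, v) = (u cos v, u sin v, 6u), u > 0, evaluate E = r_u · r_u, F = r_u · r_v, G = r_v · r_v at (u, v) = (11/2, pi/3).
E = 37;  F = 0;  G = 121/4

Partials: r_u = (cos(v), sin(v), 6), r_v = (-u*sin(v), u*cos(v), 0). As functions of (u, v):
  E = r_u · r_u = 37,
  F = r_u · r_v = 0,
  G = r_v · r_v = u^2.
Evaluating at (u, v) = (11/2, pi/3): E = 37, F = 0, G = 121/4.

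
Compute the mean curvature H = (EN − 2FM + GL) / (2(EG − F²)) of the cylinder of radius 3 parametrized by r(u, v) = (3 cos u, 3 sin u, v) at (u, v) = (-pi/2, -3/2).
H = -1/6

With E = 9, F = 0, G = 1, L = -3, M = 0, N = 0, assemble
  H = (EN − 2FM + GL) / (2(EG − F²)) = -1/6.
At (u, v) = (-pi/2, -3/2): H = -1/6.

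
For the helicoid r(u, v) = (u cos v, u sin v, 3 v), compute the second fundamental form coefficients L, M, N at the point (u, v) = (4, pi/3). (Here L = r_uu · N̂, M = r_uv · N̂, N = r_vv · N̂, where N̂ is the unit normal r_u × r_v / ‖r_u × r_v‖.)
L = 0;  M = -3/5;  N = 0

Compute the unit normal N̂(u, v) = (3*sin(v)/sqrt(u^2 + 9), -3*cos(v)/sqrt(u^2 + 9), u/sqrt(u^2 + 9)), and the second partials r_uu, r_uv, r_vv. Take dot products:
  L(u, v) = r_uu · N̂ = 0,
  M(u, v) = r_uv · N̂ = -3/sqrt(u^2 + 9),
  N(u, v) = r_vv · N̂ = 0.
Evaluating at (u, v) = (4, pi/3):
  L = 0, M = -3/5, N = 0.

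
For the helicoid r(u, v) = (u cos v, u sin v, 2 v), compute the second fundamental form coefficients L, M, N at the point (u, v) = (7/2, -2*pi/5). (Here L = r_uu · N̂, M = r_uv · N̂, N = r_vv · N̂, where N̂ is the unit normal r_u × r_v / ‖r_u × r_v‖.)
L = 0;  M = -4*sqrt(65)/65;  N = 0

Compute the unit normal N̂(u, v) = (2*sin(v)/sqrt(u^2 + 4), -2*cos(v)/sqrt(u^2 + 4), u/sqrt(u^2 + 4)), and the second partials r_uu, r_uv, r_vv. Take dot products:
  L(u, v) = r_uu · N̂ = 0,
  M(u, v) = r_uv · N̂ = -2/sqrt(u^2 + 4),
  N(u, v) = r_vv · N̂ = 0.
Evaluating at (u, v) = (7/2, -2*pi/5):
  L = 0, M = -4*sqrt(65)/65, N = 0.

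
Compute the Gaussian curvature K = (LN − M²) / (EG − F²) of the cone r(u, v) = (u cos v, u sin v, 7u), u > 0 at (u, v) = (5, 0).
K = 0

Coefficients of the first fundamental form: E = 50, F = 0, G = u^2.
Coefficients of the second fundamental form: L = 0, M = 0, N = 7*sqrt(2)*u^2/(10*Abs(u)).
Assemble K = (LN − M²)/(EG − F²) = 0. At (u, v) = (5, 0): K = 0.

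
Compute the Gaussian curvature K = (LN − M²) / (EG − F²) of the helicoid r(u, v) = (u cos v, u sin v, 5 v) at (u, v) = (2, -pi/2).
K = -25/841

Coefficients of the first fundamental form: E = 1, F = 0, G = u^2 + 25.
Coefficients of the second fundamental form: L = 0, M = -5/sqrt(u^2 + 25), N = 0.
Assemble K = (LN − M²)/(EG − F²) = -25/(u^2 + 25)^2. At (u, v) = (2, -pi/2): K = -25/841.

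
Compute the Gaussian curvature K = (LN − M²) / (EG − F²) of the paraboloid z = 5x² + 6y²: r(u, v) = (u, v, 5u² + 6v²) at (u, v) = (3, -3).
K = 120/4826809

Coefficients of the first fundamental form: E = 100*u^2 + 1, F = 120*u*v, G = 144*v^2 + 1.
Coefficients of the second fundamental form: L = 10/sqrt(100*u^2 + 144*v^2 + 1), M = 0, N = 12/sqrt(100*u^2 + 144*v^2 + 1).
Assemble K = (LN − M²)/(EG − F²) = 120/(10000*u^4 + 28800*u^2*v^2 + 200*u^2 + 20736*v^4 + 288*v^2 + 1). At (u, v) = (3, -3): K = 120/4826809.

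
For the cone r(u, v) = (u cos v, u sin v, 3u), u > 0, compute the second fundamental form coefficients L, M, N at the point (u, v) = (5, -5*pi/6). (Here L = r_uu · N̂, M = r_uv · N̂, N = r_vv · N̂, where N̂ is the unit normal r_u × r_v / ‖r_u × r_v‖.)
L = 0;  M = 0;  N = 3*sqrt(10)/2

Compute the unit normal N̂(u, v) = (-3*sqrt(10)*u*cos(v)/(10*Abs(u)), -3*sqrt(10)*u*sin(v)/(10*Abs(u)), sqrt(10)*u/(10*Abs(u))), and the second partials r_uu, r_uv, r_vv. Take dot products:
  L(u, v) = r_uu · N̂ = 0,
  M(u, v) = r_uv · N̂ = 0,
  N(u, v) = r_vv · N̂ = 3*sqrt(10)*u^2/(10*Abs(u)).
Evaluating at (u, v) = (5, -5*pi/6):
  L = 0, M = 0, N = 3*sqrt(10)/2.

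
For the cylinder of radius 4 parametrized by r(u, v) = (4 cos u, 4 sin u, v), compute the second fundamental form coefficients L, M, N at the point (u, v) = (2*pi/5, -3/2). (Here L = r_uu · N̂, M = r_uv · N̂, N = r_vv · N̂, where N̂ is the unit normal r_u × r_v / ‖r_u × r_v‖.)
L = -4;  M = 0;  N = 0

Compute the unit normal N̂(u, v) = (cos(u), sin(u), 0), and the second partials r_uu, r_uv, r_vv. Take dot products:
  L(u, v) = r_uu · N̂ = -4,
  M(u, v) = r_uv · N̂ = 0,
  N(u, v) = r_vv · N̂ = 0.
Evaluating at (u, v) = (2*pi/5, -3/2):
  L = -4, M = 0, N = 0.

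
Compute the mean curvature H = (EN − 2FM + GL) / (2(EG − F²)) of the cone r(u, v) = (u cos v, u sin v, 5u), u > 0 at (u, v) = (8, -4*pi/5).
H = 5*sqrt(26)/416

With E = 26, F = 0, G = u^2, L = 0, M = 0, N = 5*sqrt(26)*u^2/(26*Abs(u)), assemble
  H = (EN − 2FM + GL) / (2(EG − F²)) = 5*sqrt(26)/(52*Abs(u)).
At (u, v) = (8, -4*pi/5): H = 5*sqrt(26)/416.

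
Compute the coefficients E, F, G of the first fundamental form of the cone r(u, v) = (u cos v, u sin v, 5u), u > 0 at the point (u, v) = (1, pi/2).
E = 26;  F = 0;  G = 1

Partials: r_u = (cos(v), sin(v), 5), r_v = (-u*sin(v), u*cos(v), 0). As functions of (u, v):
  E = r_u · r_u = 26,
  F = r_u · r_v = 0,
  G = r_v · r_v = u^2.
Evaluating at (u, v) = (1, pi/2): E = 26, F = 0, G = 1.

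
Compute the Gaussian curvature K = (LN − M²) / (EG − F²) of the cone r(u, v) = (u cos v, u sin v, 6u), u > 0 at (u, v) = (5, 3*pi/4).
K = 0

Coefficients of the first fundamental form: E = 37, F = 0, G = u^2.
Coefficients of the second fundamental form: L = 0, M = 0, N = 6*sqrt(37)*u^2/(37*Abs(u)).
Assemble K = (LN − M²)/(EG − F²) = 0. At (u, v) = (5, 3*pi/4): K = 0.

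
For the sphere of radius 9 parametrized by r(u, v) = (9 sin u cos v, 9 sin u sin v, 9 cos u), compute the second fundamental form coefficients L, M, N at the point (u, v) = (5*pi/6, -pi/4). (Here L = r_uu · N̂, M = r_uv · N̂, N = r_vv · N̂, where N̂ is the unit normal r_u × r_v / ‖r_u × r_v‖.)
L = -9;  M = 0;  N = -9/4

Compute the unit normal N̂(u, v) = (sin(u)^2*cos(v)/Abs(sin(u)), sin(u)^2*sin(v)/Abs(sin(u)), sin(2*u)/(2*Abs(sin(u)))), and the second partials r_uu, r_uv, r_vv. Take dot products:
  L(u, v) = r_uu · N̂ = -9*sin(u)/Abs(sin(u)),
  M(u, v) = r_uv · N̂ = 0,
  N(u, v) = r_vv · N̂ = -9*sin(u)^3/Abs(sin(u)).
Evaluating at (u, v) = (5*pi/6, -pi/4):
  L = -9, M = 0, N = -9/4.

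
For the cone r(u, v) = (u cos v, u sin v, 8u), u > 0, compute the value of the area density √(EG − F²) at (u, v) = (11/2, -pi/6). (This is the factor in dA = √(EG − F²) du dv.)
√(EG − F²)|_{(11/2, -pi/6)} = 11*sqrt(65)/2

E = 65, F = 0, G = u^2, so EG − F² = 65*u^2. Taking the positive square root: √(EG − F²) = sqrt(65)*Abs(u). At (u, v) = (11/2, -pi/6): 11*sqrt(65)/2.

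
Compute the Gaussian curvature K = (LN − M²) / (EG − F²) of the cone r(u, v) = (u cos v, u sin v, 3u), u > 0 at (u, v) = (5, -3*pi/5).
K = 0

Coefficients of the first fundamental form: E = 10, F = 0, G = u^2.
Coefficients of the second fundamental form: L = 0, M = 0, N = 3*sqrt(10)*u^2/(10*Abs(u)).
Assemble K = (LN − M²)/(EG − F²) = 0. At (u, v) = (5, -3*pi/5): K = 0.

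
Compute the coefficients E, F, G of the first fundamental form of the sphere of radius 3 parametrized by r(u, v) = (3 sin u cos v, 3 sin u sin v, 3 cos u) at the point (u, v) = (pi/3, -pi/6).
E = 9;  F = 0;  G = 27/4

Partials: r_u = (3*cos(u)*cos(v), 3*sin(v)*cos(u), -3*sin(u)), r_v = (-3*sin(u)*sin(v), 3*sin(u)*cos(v), 0). As functions of (u, v):
  E = r_u · r_u = 9,
  F = r_u · r_v = 0,
  G = r_v · r_v = 9*sin(u)^2.
Evaluating at (u, v) = (pi/3, -pi/6): E = 9, F = 0, G = 27/4.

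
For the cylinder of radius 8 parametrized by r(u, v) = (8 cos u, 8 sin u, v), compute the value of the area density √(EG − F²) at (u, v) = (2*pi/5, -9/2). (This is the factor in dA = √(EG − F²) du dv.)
√(EG − F²)|_{(2*pi/5, -9/2)} = 8

E = 64, F = 0, G = 1, so EG − F² = 64. Taking the positive square root: √(EG − F²) = 8. At (u, v) = (2*pi/5, -9/2): 8.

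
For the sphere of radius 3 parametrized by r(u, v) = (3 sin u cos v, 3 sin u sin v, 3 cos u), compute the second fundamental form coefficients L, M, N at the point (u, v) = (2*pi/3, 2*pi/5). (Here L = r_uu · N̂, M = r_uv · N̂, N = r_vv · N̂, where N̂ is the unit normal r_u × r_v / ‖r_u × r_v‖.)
L = -3;  M = 0;  N = -9/4

Compute the unit normal N̂(u, v) = (sin(u)^2*cos(v)/Abs(sin(u)), sin(u)^2*sin(v)/Abs(sin(u)), sin(2*u)/(2*Abs(sin(u)))), and the second partials r_uu, r_uv, r_vv. Take dot products:
  L(u, v) = r_uu · N̂ = -3*sin(u)/Abs(sin(u)),
  M(u, v) = r_uv · N̂ = 0,
  N(u, v) = r_vv · N̂ = -3*sin(u)^3/Abs(sin(u)).
Evaluating at (u, v) = (2*pi/3, 2*pi/5):
  L = -3, M = 0, N = -9/4.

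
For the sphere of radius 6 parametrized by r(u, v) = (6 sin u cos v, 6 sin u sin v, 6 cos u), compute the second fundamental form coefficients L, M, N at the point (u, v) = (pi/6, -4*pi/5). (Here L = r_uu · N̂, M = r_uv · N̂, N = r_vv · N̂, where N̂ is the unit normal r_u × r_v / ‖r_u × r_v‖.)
L = -6;  M = 0;  N = -3/2

Compute the unit normal N̂(u, v) = (sin(u)^2*cos(v)/Abs(sin(u)), sin(u)^2*sin(v)/Abs(sin(u)), sin(2*u)/(2*Abs(sin(u)))), and the second partials r_uu, r_uv, r_vv. Take dot products:
  L(u, v) = r_uu · N̂ = -6*sin(u)/Abs(sin(u)),
  M(u, v) = r_uv · N̂ = 0,
  N(u, v) = r_vv · N̂ = -6*sin(u)^3/Abs(sin(u)).
Evaluating at (u, v) = (pi/6, -4*pi/5):
  L = -6, M = 0, N = -3/2.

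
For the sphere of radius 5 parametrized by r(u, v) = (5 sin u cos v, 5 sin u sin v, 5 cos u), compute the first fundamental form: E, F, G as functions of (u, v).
E = 25;  F = 0;  G = 25*sin(u)^2

Compute partials: r_u = (5*cos(u)*cos(v), 5*sin(v)*cos(u), -5*sin(u)), r_v = (-5*sin(u)*sin(v), 5*sin(u)*cos(v), 0). Then
  E = r_u · r_u = 25,
  F = r_u · r_v = 0,
  G = r_v · r_v = 25*sin(u)^2.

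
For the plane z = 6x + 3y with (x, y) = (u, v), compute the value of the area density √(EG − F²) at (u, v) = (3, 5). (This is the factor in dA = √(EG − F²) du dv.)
√(EG − F²)|_{(3, 5)} = sqrt(46)

E = 37, F = 18, G = 10, so EG − F² = 46. Taking the positive square root: √(EG − F²) = sqrt(46). At (u, v) = (3, 5): sqrt(46).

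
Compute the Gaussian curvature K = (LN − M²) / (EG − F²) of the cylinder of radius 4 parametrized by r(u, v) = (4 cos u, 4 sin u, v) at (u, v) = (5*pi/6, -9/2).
K = 0

Coefficients of the first fundamental form: E = 16, F = 0, G = 1.
Coefficients of the second fundamental form: L = -4, M = 0, N = 0.
Assemble K = (LN − M²)/(EG − F²) = 0. At (u, v) = (5*pi/6, -9/2): K = 0.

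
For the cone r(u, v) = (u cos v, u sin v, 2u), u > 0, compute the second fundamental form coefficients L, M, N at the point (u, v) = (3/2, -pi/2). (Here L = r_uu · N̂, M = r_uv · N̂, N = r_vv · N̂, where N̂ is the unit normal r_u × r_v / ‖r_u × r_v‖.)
L = 0;  M = 0;  N = 3*sqrt(5)/5

Compute the unit normal N̂(u, v) = (-2*sqrt(5)*u*cos(v)/(5*Abs(u)), -2*sqrt(5)*u*sin(v)/(5*Abs(u)), sqrt(5)*u/(5*Abs(u))), and the second partials r_uu, r_uv, r_vv. Take dot products:
  L(u, v) = r_uu · N̂ = 0,
  M(u, v) = r_uv · N̂ = 0,
  N(u, v) = r_vv · N̂ = 2*sqrt(5)*u^2/(5*Abs(u)).
Evaluating at (u, v) = (3/2, -pi/2):
  L = 0, M = 0, N = 3*sqrt(5)/5.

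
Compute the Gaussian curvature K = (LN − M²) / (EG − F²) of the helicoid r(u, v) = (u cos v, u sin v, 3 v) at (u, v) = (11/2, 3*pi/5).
K = -144/24649

Coefficients of the first fundamental form: E = 1, F = 0, G = u^2 + 9.
Coefficients of the second fundamental form: L = 0, M = -3/sqrt(u^2 + 9), N = 0.
Assemble K = (LN − M²)/(EG − F²) = -9/(u^2 + 9)^2. At (u, v) = (11/2, 3*pi/5): K = -144/24649.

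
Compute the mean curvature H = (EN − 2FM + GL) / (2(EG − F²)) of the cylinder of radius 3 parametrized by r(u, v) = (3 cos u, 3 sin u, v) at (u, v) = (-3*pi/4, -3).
H = -1/6

With E = 9, F = 0, G = 1, L = -3, M = 0, N = 0, assemble
  H = (EN − 2FM + GL) / (2(EG − F²)) = -1/6.
At (u, v) = (-3*pi/4, -3): H = -1/6.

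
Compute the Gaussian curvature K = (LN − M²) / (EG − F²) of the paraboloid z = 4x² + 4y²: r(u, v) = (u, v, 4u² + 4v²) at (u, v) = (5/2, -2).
K = 64/431649

Coefficients of the first fundamental form: E = 64*u^2 + 1, F = 64*u*v, G = 64*v^2 + 1.
Coefficients of the second fundamental form: L = 8/sqrt(64*u^2 + 64*v^2 + 1), M = 0, N = 8/sqrt(64*u^2 + 64*v^2 + 1).
Assemble K = (LN − M²)/(EG − F²) = 64/(4096*u^4 + 8192*u^2*v^2 + 128*u^2 + 4096*v^4 + 128*v^2 + 1). At (u, v) = (5/2, -2): K = 64/431649.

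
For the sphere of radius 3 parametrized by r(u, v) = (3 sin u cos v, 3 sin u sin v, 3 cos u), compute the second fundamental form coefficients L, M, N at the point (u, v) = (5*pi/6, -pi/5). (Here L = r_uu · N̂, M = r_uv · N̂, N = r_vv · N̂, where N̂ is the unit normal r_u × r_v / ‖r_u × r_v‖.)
L = -3;  M = 0;  N = -3/4

Compute the unit normal N̂(u, v) = (sin(u)^2*cos(v)/Abs(sin(u)), sin(u)^2*sin(v)/Abs(sin(u)), sin(2*u)/(2*Abs(sin(u)))), and the second partials r_uu, r_uv, r_vv. Take dot products:
  L(u, v) = r_uu · N̂ = -3*sin(u)/Abs(sin(u)),
  M(u, v) = r_uv · N̂ = 0,
  N(u, v) = r_vv · N̂ = -3*sin(u)^3/Abs(sin(u)).
Evaluating at (u, v) = (5*pi/6, -pi/5):
  L = -3, M = 0, N = -3/4.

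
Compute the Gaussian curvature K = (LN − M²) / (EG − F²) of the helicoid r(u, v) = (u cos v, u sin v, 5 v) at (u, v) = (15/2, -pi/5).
K = -16/4225

Coefficients of the first fundamental form: E = 1, F = 0, G = u^2 + 25.
Coefficients of the second fundamental form: L = 0, M = -5/sqrt(u^2 + 25), N = 0.
Assemble K = (LN − M²)/(EG − F²) = -25/(u^2 + 25)^2. At (u, v) = (15/2, -pi/5): K = -16/4225.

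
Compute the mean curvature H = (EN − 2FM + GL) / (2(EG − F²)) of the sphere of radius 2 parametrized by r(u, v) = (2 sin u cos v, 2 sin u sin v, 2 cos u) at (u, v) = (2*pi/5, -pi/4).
H = -1/2

With E = 4, F = 0, G = 4*sin(u)^2, L = -2*sin(u)/Abs(sin(u)), M = 0, N = -2*sin(u)^3/Abs(sin(u)), assemble
  H = (EN − 2FM + GL) / (2(EG − F²)) = -sin(u)/(2*Abs(sin(u))).
At (u, v) = (2*pi/5, -pi/4): H = -1/2.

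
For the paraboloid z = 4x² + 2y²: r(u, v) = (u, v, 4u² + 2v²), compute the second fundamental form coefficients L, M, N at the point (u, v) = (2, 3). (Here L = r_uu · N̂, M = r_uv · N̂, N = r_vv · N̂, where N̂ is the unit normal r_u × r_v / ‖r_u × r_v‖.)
L = 8*sqrt(401)/401;  M = 0;  N = 4*sqrt(401)/401

Compute the unit normal N̂(u, v) = (-8*u/sqrt(64*u^2 + 16*v^2 + 1), -4*v/sqrt(64*u^2 + 16*v^2 + 1), 1/sqrt(64*u^2 + 16*v^2 + 1)), and the second partials r_uu, r_uv, r_vv. Take dot products:
  L(u, v) = r_uu · N̂ = 8/sqrt(64*u^2 + 16*v^2 + 1),
  M(u, v) = r_uv · N̂ = 0,
  N(u, v) = r_vv · N̂ = 4/sqrt(64*u^2 + 16*v^2 + 1).
Evaluating at (u, v) = (2, 3):
  L = 8*sqrt(401)/401, M = 0, N = 4*sqrt(401)/401.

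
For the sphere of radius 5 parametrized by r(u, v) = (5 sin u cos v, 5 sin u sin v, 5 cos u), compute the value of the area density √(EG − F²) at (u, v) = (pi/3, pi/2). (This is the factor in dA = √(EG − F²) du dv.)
√(EG − F²)|_{(pi/3, pi/2)} = 25*sqrt(3)/2

E = 25, F = 0, G = 25*sin(u)^2, so EG − F² = 625*sin(u)^2. Taking the positive square root: √(EG − F²) = 25*Abs(sin(u)). At (u, v) = (pi/3, pi/2): 25*sqrt(3)/2.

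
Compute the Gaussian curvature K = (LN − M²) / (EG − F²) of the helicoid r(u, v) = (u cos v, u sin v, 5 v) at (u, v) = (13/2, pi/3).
K = -400/72361

Coefficients of the first fundamental form: E = 1, F = 0, G = u^2 + 25.
Coefficients of the second fundamental form: L = 0, M = -5/sqrt(u^2 + 25), N = 0.
Assemble K = (LN − M²)/(EG − F²) = -25/(u^2 + 25)^2. At (u, v) = (13/2, pi/3): K = -400/72361.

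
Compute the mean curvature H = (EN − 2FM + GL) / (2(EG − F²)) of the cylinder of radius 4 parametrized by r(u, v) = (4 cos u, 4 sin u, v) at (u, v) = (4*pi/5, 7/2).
H = -1/8

With E = 16, F = 0, G = 1, L = -4, M = 0, N = 0, assemble
  H = (EN − 2FM + GL) / (2(EG − F²)) = -1/8.
At (u, v) = (4*pi/5, 7/2): H = -1/8.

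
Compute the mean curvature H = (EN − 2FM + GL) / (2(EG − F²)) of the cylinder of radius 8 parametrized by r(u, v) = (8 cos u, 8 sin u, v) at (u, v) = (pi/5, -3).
H = -1/16

With E = 64, F = 0, G = 1, L = -8, M = 0, N = 0, assemble
  H = (EN − 2FM + GL) / (2(EG − F²)) = -1/16.
At (u, v) = (pi/5, -3): H = -1/16.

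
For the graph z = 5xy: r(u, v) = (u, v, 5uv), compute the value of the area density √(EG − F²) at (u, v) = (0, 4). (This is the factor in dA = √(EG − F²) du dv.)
√(EG − F²)|_{(0, 4)} = sqrt(401)

E = 25*v^2 + 1, F = 25*u*v, G = 25*u^2 + 1, so EG − F² = 25*u^2 + 25*v^2 + 1. Taking the positive square root: √(EG − F²) = sqrt(25*u^2 + 25*v^2 + 1). At (u, v) = (0, 4): sqrt(401).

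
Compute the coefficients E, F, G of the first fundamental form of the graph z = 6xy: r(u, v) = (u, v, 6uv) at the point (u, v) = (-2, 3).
E = 325;  F = -216;  G = 145

Partials: r_u = (1, 0, 6*v), r_v = (0, 1, 6*u). As functions of (u, v):
  E = r_u · r_u = 36*v^2 + 1,
  F = r_u · r_v = 36*u*v,
  G = r_v · r_v = 36*u^2 + 1.
Evaluating at (u, v) = (-2, 3): E = 325, F = -216, G = 145.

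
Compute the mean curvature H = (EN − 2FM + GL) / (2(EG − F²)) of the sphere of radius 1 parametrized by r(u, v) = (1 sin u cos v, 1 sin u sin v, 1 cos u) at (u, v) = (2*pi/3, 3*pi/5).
H = -1

With E = 1, F = 0, G = sin(u)^2, L = -sin(u)/Abs(sin(u)), M = 0, N = -sin(u)^3/Abs(sin(u)), assemble
  H = (EN − 2FM + GL) / (2(EG − F²)) = -sin(u)/Abs(sin(u)).
At (u, v) = (2*pi/3, 3*pi/5): H = -1.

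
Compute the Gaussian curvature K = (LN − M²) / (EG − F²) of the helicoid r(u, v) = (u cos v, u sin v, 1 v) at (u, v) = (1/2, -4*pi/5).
K = -16/25

Coefficients of the first fundamental form: E = 1, F = 0, G = u^2 + 1.
Coefficients of the second fundamental form: L = 0, M = -1/sqrt(u^2 + 1), N = 0.
Assemble K = (LN − M²)/(EG − F²) = -1/(u^2 + 1)^2. At (u, v) = (1/2, -4*pi/5): K = -16/25.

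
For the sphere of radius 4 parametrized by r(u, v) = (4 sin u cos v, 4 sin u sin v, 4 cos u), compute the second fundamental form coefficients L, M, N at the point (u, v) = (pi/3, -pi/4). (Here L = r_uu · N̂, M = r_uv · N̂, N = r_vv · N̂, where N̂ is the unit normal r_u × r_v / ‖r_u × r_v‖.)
L = -4;  M = 0;  N = -3

Compute the unit normal N̂(u, v) = (sin(u)^2*cos(v)/Abs(sin(u)), sin(u)^2*sin(v)/Abs(sin(u)), sin(2*u)/(2*Abs(sin(u)))), and the second partials r_uu, r_uv, r_vv. Take dot products:
  L(u, v) = r_uu · N̂ = -4*sin(u)/Abs(sin(u)),
  M(u, v) = r_uv · N̂ = 0,
  N(u, v) = r_vv · N̂ = -4*sin(u)^3/Abs(sin(u)).
Evaluating at (u, v) = (pi/3, -pi/4):
  L = -4, M = 0, N = -3.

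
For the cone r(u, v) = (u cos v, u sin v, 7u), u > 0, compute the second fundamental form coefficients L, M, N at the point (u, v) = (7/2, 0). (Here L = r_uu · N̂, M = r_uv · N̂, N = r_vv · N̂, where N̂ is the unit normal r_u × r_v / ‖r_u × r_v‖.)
L = 0;  M = 0;  N = 49*sqrt(2)/20

Compute the unit normal N̂(u, v) = (-7*sqrt(2)*u*cos(v)/(10*Abs(u)), -7*sqrt(2)*u*sin(v)/(10*Abs(u)), sqrt(2)*u/(10*Abs(u))), and the second partials r_uu, r_uv, r_vv. Take dot products:
  L(u, v) = r_uu · N̂ = 0,
  M(u, v) = r_uv · N̂ = 0,
  N(u, v) = r_vv · N̂ = 7*sqrt(2)*u^2/(10*Abs(u)).
Evaluating at (u, v) = (7/2, 0):
  L = 0, M = 0, N = 49*sqrt(2)/20.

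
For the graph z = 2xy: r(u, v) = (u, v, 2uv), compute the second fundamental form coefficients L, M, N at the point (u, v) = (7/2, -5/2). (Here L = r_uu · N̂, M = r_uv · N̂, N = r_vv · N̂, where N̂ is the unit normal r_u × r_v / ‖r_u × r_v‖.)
L = 0;  M = 2*sqrt(3)/15;  N = 0

Compute the unit normal N̂(u, v) = (-2*v/sqrt(4*u^2 + 4*v^2 + 1), -2*u/sqrt(4*u^2 + 4*v^2 + 1), 1/sqrt(4*u^2 + 4*v^2 + 1)), and the second partials r_uu, r_uv, r_vv. Take dot products:
  L(u, v) = r_uu · N̂ = 0,
  M(u, v) = r_uv · N̂ = 2/sqrt(4*u^2 + 4*v^2 + 1),
  N(u, v) = r_vv · N̂ = 0.
Evaluating at (u, v) = (7/2, -5/2):
  L = 0, M = 2*sqrt(3)/15, N = 0.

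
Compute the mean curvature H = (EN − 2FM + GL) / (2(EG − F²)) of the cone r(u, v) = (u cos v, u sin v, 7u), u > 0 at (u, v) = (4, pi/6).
H = 7*sqrt(2)/80

With E = 50, F = 0, G = u^2, L = 0, M = 0, N = 7*sqrt(2)*u^2/(10*Abs(u)), assemble
  H = (EN − 2FM + GL) / (2(EG − F²)) = 7*sqrt(2)/(20*Abs(u)).
At (u, v) = (4, pi/6): H = 7*sqrt(2)/80.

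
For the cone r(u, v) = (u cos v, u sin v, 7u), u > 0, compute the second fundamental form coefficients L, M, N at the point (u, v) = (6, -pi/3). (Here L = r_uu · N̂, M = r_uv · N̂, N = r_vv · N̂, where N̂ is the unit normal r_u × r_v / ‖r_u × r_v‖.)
L = 0;  M = 0;  N = 21*sqrt(2)/5

Compute the unit normal N̂(u, v) = (-7*sqrt(2)*u*cos(v)/(10*Abs(u)), -7*sqrt(2)*u*sin(v)/(10*Abs(u)), sqrt(2)*u/(10*Abs(u))), and the second partials r_uu, r_uv, r_vv. Take dot products:
  L(u, v) = r_uu · N̂ = 0,
  M(u, v) = r_uv · N̂ = 0,
  N(u, v) = r_vv · N̂ = 7*sqrt(2)*u^2/(10*Abs(u)).
Evaluating at (u, v) = (6, -pi/3):
  L = 0, M = 0, N = 21*sqrt(2)/5.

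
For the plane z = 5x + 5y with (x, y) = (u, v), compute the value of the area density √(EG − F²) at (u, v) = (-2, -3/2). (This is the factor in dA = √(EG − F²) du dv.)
√(EG − F²)|_{(-2, -3/2)} = sqrt(51)

E = 26, F = 25, G = 26, so EG − F² = 51. Taking the positive square root: √(EG − F²) = sqrt(51). At (u, v) = (-2, -3/2): sqrt(51).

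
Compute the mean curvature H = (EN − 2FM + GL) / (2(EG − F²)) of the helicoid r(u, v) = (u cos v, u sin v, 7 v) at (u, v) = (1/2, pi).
H = 0

With E = 1, F = 0, G = u^2 + 49, L = 0, M = -7/sqrt(u^2 + 49), N = 0, assemble
  H = (EN − 2FM + GL) / (2(EG − F²)) = 0.
At (u, v) = (1/2, pi): H = 0.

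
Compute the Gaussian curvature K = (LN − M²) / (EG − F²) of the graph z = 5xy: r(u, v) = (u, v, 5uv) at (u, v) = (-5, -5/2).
K = -400/9790641

Coefficients of the first fundamental form: E = 25*v^2 + 1, F = 25*u*v, G = 25*u^2 + 1.
Coefficients of the second fundamental form: L = 0, M = 5/sqrt(25*u^2 + 25*v^2 + 1), N = 0.
Assemble K = (LN − M²)/(EG − F²) = -25/(625*u^4 + 1250*u^2*v^2 + 50*u^2 + 625*v^4 + 50*v^2 + 1). At (u, v) = (-5, -5/2): K = -400/9790641.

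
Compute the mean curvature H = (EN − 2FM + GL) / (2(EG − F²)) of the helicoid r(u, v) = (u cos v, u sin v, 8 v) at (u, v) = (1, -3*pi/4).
H = 0

With E = 1, F = 0, G = u^2 + 64, L = 0, M = -8/sqrt(u^2 + 64), N = 0, assemble
  H = (EN − 2FM + GL) / (2(EG − F²)) = 0.
At (u, v) = (1, -3*pi/4): H = 0.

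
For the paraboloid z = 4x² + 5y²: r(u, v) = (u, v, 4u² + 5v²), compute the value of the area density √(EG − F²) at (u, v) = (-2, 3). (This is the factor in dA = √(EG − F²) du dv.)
√(EG − F²)|_{(-2, 3)} = sqrt(1157)

E = 64*u^2 + 1, F = 80*u*v, G = 100*v^2 + 1, so EG − F² = 64*u^2 + 100*v^2 + 1. Taking the positive square root: √(EG − F²) = sqrt(64*u^2 + 100*v^2 + 1). At (u, v) = (-2, 3): sqrt(1157).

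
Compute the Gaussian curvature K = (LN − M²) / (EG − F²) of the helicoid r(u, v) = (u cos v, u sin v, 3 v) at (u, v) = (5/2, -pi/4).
K = -144/3721

Coefficients of the first fundamental form: E = 1, F = 0, G = u^2 + 9.
Coefficients of the second fundamental form: L = 0, M = -3/sqrt(u^2 + 9), N = 0.
Assemble K = (LN − M²)/(EG − F²) = -9/(u^2 + 9)^2. At (u, v) = (5/2, -pi/4): K = -144/3721.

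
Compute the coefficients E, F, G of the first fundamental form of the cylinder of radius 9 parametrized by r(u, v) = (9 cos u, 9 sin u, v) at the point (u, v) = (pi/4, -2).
E = 81;  F = 0;  G = 1

Partials: r_u = (-9*sin(u), 9*cos(u), 0), r_v = (0, 0, 1). As functions of (u, v):
  E = r_u · r_u = 81,
  F = r_u · r_v = 0,
  G = r_v · r_v = 1.
Evaluating at (u, v) = (pi/4, -2): E = 81, F = 0, G = 1.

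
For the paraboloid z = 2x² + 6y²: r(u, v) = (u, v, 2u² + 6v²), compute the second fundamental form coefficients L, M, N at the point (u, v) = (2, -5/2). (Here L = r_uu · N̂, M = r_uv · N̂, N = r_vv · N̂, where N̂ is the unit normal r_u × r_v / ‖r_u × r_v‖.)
L = 4*sqrt(965)/965;  M = 0;  N = 12*sqrt(965)/965

Compute the unit normal N̂(u, v) = (-4*u/sqrt(16*u^2 + 144*v^2 + 1), -12*v/sqrt(16*u^2 + 144*v^2 + 1), 1/sqrt(16*u^2 + 144*v^2 + 1)), and the second partials r_uu, r_uv, r_vv. Take dot products:
  L(u, v) = r_uu · N̂ = 4/sqrt(16*u^2 + 144*v^2 + 1),
  M(u, v) = r_uv · N̂ = 0,
  N(u, v) = r_vv · N̂ = 12/sqrt(16*u^2 + 144*v^2 + 1).
Evaluating at (u, v) = (2, -5/2):
  L = 4*sqrt(965)/965, M = 0, N = 12*sqrt(965)/965.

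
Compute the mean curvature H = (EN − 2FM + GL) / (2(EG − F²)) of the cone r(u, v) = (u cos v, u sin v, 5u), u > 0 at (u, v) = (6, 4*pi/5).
H = 5*sqrt(26)/312

With E = 26, F = 0, G = u^2, L = 0, M = 0, N = 5*sqrt(26)*u^2/(26*Abs(u)), assemble
  H = (EN − 2FM + GL) / (2(EG − F²)) = 5*sqrt(26)/(52*Abs(u)).
At (u, v) = (6, 4*pi/5): H = 5*sqrt(26)/312.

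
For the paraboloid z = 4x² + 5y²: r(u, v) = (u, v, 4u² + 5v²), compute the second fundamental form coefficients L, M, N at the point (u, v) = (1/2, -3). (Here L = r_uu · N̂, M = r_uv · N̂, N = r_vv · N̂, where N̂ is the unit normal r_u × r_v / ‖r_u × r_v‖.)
L = 8*sqrt(917)/917;  M = 0;  N = 10*sqrt(917)/917

Compute the unit normal N̂(u, v) = (-8*u/sqrt(64*u^2 + 100*v^2 + 1), -10*v/sqrt(64*u^2 + 100*v^2 + 1), 1/sqrt(64*u^2 + 100*v^2 + 1)), and the second partials r_uu, r_uv, r_vv. Take dot products:
  L(u, v) = r_uu · N̂ = 8/sqrt(64*u^2 + 100*v^2 + 1),
  M(u, v) = r_uv · N̂ = 0,
  N(u, v) = r_vv · N̂ = 10/sqrt(64*u^2 + 100*v^2 + 1).
Evaluating at (u, v) = (1/2, -3):
  L = 8*sqrt(917)/917, M = 0, N = 10*sqrt(917)/917.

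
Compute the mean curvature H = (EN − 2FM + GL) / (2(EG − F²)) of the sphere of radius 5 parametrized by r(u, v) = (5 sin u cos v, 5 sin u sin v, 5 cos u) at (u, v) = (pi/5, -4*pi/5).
H = -1/5

With E = 25, F = 0, G = 25*sin(u)^2, L = -5*sin(u)/Abs(sin(u)), M = 0, N = -5*sin(u)^3/Abs(sin(u)), assemble
  H = (EN − 2FM + GL) / (2(EG − F²)) = -sin(u)/(5*Abs(sin(u))).
At (u, v) = (pi/5, -4*pi/5): H = -1/5.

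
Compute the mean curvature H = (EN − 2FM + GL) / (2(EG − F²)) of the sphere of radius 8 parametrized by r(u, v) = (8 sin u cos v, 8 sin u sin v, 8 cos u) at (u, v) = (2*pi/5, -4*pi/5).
H = -1/8

With E = 64, F = 0, G = 64*sin(u)^2, L = -8*sin(u)/Abs(sin(u)), M = 0, N = -8*sin(u)^3/Abs(sin(u)), assemble
  H = (EN − 2FM + GL) / (2(EG − F²)) = -sin(u)/(8*Abs(sin(u))).
At (u, v) = (2*pi/5, -4*pi/5): H = -1/8.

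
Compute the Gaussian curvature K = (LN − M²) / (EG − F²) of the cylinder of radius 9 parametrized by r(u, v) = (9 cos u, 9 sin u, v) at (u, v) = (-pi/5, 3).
K = 0

Coefficients of the first fundamental form: E = 81, F = 0, G = 1.
Coefficients of the second fundamental form: L = -9, M = 0, N = 0.
Assemble K = (LN − M²)/(EG − F²) = 0. At (u, v) = (-pi/5, 3): K = 0.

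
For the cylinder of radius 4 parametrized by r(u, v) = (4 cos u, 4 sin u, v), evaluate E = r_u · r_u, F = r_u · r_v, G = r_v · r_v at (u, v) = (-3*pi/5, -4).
E = 16;  F = 0;  G = 1

Partials: r_u = (-4*sin(u), 4*cos(u), 0), r_v = (0, 0, 1). As functions of (u, v):
  E = r_u · r_u = 16,
  F = r_u · r_v = 0,
  G = r_v · r_v = 1.
Evaluating at (u, v) = (-3*pi/5, -4): E = 16, F = 0, G = 1.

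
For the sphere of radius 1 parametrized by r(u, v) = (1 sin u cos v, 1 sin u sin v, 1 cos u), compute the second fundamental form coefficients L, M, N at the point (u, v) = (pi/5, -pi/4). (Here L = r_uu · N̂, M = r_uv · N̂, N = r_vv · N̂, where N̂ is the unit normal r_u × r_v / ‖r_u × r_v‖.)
L = -1;  M = 0;  N = -5/8 + sqrt(5)/8

Compute the unit normal N̂(u, v) = (sin(u)^2*cos(v)/Abs(sin(u)), sin(u)^2*sin(v)/Abs(sin(u)), sin(2*u)/(2*Abs(sin(u)))), and the second partials r_uu, r_uv, r_vv. Take dot products:
  L(u, v) = r_uu · N̂ = -sin(u)/Abs(sin(u)),
  M(u, v) = r_uv · N̂ = 0,
  N(u, v) = r_vv · N̂ = -sin(u)^3/Abs(sin(u)).
Evaluating at (u, v) = (pi/5, -pi/4):
  L = -1, M = 0, N = -5/8 + sqrt(5)/8.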